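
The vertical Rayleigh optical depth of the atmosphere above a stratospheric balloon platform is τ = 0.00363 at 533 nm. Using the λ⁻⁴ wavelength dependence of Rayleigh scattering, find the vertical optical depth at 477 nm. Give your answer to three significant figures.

τ(477 nm) = τ(533 nm) × (533/477)⁴ = 0.00363 × (1.1174)⁴ = 0.00363 × 1.5590 = 0.0057.

0.00566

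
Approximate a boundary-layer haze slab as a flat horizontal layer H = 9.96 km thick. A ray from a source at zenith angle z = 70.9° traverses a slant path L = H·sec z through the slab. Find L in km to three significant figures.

30.4 km

sec z = 1/cos 70.9° = 3.0561.
L = 9.96 × 3.0561 = 30.438 km.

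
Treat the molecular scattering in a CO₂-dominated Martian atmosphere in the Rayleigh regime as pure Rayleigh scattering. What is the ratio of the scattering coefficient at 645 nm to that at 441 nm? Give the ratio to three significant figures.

0.219

Rayleigh scattering ∝ λ⁻⁴, so the ratio of coefficients is the inverse fourth power of the wavelength ratio.
σ(645)/σ(441) = (441/645)⁴ = (0.6837)⁴ = 0.2185.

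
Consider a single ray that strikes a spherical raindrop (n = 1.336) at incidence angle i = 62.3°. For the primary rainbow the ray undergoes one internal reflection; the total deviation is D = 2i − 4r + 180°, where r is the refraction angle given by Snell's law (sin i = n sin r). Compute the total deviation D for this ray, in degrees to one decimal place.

sin r = sin 62.3° / 1.336 = 0.8854/1.336 = 0.6627; r = 41.51°.
D = 2·62.3° − 4·41.51° + 180° = 124.60° − 166.03° + 180° = 138.57°.

138.6°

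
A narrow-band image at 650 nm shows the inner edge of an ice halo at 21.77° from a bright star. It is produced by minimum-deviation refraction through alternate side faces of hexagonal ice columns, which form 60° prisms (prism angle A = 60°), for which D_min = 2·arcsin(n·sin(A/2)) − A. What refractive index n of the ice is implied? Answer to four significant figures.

1.309

Rearranging: n = sin((D_min + A)/2) / sin(A/2).
(D_min + A)/2 = (21.77° + 60°)/2 = 40.885°.
n = sin 40.885° / sin 30° = 0.6545 / 0.5000 = 1.3091.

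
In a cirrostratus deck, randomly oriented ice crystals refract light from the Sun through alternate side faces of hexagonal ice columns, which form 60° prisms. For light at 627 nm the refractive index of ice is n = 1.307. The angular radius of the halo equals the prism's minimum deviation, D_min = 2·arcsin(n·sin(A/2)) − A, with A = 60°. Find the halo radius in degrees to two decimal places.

21.61°

n·sin(A/2) = 1.307 × sin 30° = 1.307 × 0.5000 = 0.6535.
D_min = 2·arcsin(0.6535) − 60° = 2 × 40.806° − 60° = 21.612°.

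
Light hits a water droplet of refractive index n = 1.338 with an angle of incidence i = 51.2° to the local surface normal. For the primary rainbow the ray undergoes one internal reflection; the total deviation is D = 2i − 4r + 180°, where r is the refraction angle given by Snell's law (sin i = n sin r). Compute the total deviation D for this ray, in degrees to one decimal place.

139.9°

sin r = sin 51.2° / 1.338 = 0.7793/1.338 = 0.5825; r = 35.62°.
D = 2·51.2° − 4·35.62° + 180° = 102.40° − 142.50° + 180° = 139.90°.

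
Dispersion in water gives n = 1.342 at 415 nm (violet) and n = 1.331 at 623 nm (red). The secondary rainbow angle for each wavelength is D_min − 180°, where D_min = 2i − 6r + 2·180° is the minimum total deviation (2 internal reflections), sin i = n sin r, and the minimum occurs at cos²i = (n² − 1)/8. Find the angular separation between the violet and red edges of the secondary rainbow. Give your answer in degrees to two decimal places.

2.86°

At 415 nm (n = 1.342): cos²i = 0.10012 → i = 71.554°, r = 44.981°, D_min = 233.222°, rainbow angle = 53.222°.
At 623 nm (n = 1.331): cos²i = 0.09645 → i = 71.907°, r = 45.575°, D_min = 230.365°, rainbow angle = 50.365°.
Angular width = |53.222° − 50.365°| = 2.857°.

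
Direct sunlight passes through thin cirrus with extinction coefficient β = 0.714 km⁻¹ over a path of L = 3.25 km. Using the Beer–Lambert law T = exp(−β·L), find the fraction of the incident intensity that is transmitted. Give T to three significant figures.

τ = β·L = 0.714 × 3.25 = 2.3205.
T = exp(−2.3205) = 0.0982.

0.0982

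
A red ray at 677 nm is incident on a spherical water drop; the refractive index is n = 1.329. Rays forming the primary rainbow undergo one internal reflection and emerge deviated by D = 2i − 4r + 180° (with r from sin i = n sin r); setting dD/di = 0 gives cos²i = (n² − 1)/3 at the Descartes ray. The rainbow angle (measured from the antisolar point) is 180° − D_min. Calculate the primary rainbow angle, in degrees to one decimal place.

42.7°

cos²i = (1.76624 − 1)/3 = 0.25541; i = arccos(0.50538) = 59.643°.
sin r = sin 59.643°/1.329 = 0.64928; r = 40.487°.
D_min = 2·59.643° − 4·40.487° + 180° = 137.337°.
Rainbow angle = 180° − D_min = 42.663°.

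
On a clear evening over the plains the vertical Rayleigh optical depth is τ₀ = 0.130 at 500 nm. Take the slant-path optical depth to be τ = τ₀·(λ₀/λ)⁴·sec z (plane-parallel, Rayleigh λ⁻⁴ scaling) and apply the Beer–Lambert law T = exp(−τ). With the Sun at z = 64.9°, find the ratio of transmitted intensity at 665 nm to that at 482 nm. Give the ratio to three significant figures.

Airmass: sec 64.9° = 2.3574.
τ(665 nm) = 0.130 × (500/665)⁴ × 2.3574 = 0.130 × 0.3196 × 2.3574 = 0.0979.
τ(482 nm) = 0.130 × (500/482)⁴ × 2.3574 = 0.130 × 1.1580 × 2.3574 = 0.3549.
T(665)/T(482) = exp(τ_B − τ_A) = exp(0.2569) = 1.2929.

1.29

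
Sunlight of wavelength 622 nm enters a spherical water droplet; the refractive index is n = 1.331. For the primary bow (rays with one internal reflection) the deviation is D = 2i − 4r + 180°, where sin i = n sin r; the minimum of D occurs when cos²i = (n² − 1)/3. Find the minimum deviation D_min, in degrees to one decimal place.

137.6°

cos²i = (1.77156 − 1)/3 = 0.25719; i = arccos(0.50714) = 59.527°.
sin r = sin 59.527°/1.331 = 0.64753; r = 40.356°.
D_min = 2·59.527° − 4·40.356° + 180° = 137.630°.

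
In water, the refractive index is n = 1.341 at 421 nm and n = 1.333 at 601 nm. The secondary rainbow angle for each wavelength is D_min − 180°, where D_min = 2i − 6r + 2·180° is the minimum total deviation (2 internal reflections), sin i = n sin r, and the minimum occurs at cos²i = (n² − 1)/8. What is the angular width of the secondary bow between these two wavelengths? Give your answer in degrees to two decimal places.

2.08°

At 421 nm (n = 1.341): cos²i = 0.09979 → i = 71.586°, r = 45.034°, D_min = 232.966°, rainbow angle = 52.966°.
At 601 nm (n = 1.333): cos²i = 0.09711 → i = 71.843°, r = 45.466°, D_min = 230.891°, rainbow angle = 50.891°.
Angular width = |52.966° − 50.891°| = 2.075°.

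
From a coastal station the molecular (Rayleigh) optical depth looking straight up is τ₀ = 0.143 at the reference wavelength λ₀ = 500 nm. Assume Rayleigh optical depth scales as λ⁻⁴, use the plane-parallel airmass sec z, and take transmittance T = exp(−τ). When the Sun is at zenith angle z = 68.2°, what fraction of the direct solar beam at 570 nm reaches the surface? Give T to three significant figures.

sec 68.2° = 2.6927.
τ = 0.143 × (500/570)⁴ × 2.6927 = 0.143 × 0.5921 × 2.6927 = 0.2280.
T = exp(−0.2280) = 0.7961.

0.796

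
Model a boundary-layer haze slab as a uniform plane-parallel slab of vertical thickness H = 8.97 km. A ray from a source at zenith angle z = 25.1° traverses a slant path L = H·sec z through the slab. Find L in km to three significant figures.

sec z = 1/cos 25.1° = 1.1043.
L = 8.97 × 1.1043 = 9.905 km.

9.91 km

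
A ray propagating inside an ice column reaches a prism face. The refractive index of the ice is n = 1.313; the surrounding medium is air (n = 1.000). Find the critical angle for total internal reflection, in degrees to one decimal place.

sin θ_c = n_air / n = 1.000 / 1.313 = 0.7616.
θ_c = arcsin(0.7616) = 49.61°.

49.6°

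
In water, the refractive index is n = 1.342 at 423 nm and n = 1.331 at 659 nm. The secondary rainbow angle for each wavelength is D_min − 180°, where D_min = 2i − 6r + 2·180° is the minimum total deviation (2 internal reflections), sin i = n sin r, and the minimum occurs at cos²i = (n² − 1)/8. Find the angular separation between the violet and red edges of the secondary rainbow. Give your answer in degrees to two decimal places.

2.86°

At 423 nm (n = 1.342): cos²i = 0.10012 → i = 71.554°, r = 44.981°, D_min = 233.222°, rainbow angle = 53.222°.
At 659 nm (n = 1.331): cos²i = 0.09645 → i = 71.907°, r = 45.575°, D_min = 230.365°, rainbow angle = 50.365°.
Angular width = |53.222° − 50.365°| = 2.857°.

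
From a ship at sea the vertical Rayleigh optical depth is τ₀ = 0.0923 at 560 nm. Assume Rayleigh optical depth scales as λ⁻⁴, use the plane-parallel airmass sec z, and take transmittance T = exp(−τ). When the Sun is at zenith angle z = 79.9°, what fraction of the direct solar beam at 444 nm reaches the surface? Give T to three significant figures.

0.264

sec 79.9° = 5.7023.
τ = 0.0923 × (560/444)⁴ × 5.7023 = 0.0923 × 2.5306 × 5.7023 = 1.3319.
T = exp(−1.3319) = 0.2640.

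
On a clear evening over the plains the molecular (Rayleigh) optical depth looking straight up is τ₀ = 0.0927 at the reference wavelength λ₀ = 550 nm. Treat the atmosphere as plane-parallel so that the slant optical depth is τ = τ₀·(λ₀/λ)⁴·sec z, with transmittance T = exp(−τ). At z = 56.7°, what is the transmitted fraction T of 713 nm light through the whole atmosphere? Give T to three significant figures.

0.942

sec 56.7° = 1.8214.
τ = 0.0927 × (550/713)⁴ × 1.8214 = 0.0927 × 0.3541 × 1.8214 = 0.0598.
T = exp(−0.0598) = 0.9420.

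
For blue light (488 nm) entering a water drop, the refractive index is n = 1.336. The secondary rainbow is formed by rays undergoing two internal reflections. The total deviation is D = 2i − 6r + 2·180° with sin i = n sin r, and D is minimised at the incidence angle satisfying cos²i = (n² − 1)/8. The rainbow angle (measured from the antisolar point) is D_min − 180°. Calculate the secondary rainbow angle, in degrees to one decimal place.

cos²i = (1.78490 − 1)/8 = 0.09811; i = arccos(0.31323) = 71.746°.
sin r = sin 71.746°/1.336 = 0.71084; r = 45.303°.
D_min = 2·71.746° − 6·45.303° + 360° = 231.674°.
Rainbow angle = D_min − 180° = 51.674°.

51.7°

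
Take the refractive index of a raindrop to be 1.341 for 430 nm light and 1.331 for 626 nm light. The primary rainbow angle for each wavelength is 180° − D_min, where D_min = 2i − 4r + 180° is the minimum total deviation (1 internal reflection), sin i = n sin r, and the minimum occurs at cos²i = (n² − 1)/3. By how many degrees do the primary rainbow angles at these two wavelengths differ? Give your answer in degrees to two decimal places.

At 430 nm (n = 1.341): cos²i = 0.26609 → i = 58.946°, r = 39.705°, D_min = 139.071°, rainbow angle = 40.929°.
At 626 nm (n = 1.331): cos²i = 0.25719 → i = 59.527°, r = 40.356°, D_min = 137.630°, rainbow angle = 42.370°.
Angular width = |40.929° − 42.370°| = 1.441°.

1.44°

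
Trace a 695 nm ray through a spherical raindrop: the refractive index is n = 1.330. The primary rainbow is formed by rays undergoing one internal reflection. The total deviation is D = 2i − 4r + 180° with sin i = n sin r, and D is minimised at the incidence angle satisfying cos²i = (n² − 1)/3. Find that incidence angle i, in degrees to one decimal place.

59.6°

cos²i = (1.330² − 1)/3 = (1.76890 − 1)/3 = 0.25630.
cos i = 0.50626, so i = 59.585°.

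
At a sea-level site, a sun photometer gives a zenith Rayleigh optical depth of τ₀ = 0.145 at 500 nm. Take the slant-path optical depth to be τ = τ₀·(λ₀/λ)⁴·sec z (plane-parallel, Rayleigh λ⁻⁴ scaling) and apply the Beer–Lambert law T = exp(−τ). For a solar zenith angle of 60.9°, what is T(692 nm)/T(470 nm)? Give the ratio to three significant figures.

Airmass: sec 60.9° = 2.0562.
τ(692 nm) = 0.145 × (500/692)⁴ × 2.0562 = 0.145 × 0.2726 × 2.0562 = 0.0813.
τ(470 nm) = 0.145 × (500/470)⁴ × 2.0562 = 0.145 × 1.2808 × 2.0562 = 0.3819.
T(692)/T(470) = exp(τ_B − τ_A) = exp(0.3006) = 1.3507.

1.35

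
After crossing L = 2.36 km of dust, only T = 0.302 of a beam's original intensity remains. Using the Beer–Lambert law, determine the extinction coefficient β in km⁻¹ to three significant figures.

0.507 km⁻¹

Beer–Lambert: T = exp(−βL) ⇒ β = −ln(T)/L = −ln(0.302)/2.36 = 1.1973/2.36 = 0.5073 km⁻¹.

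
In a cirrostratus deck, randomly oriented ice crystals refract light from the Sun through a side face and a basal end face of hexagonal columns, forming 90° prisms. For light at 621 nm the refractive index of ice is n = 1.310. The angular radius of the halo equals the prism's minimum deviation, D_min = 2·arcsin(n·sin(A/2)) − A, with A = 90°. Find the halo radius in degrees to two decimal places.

n·sin(A/2) = 1.310 × sin 45° = 1.310 × 0.7071 = 0.9263.
D_min = 2·arcsin(0.9263) − 90° = 2 × 67.867° − 90° = 45.733°.

45.73°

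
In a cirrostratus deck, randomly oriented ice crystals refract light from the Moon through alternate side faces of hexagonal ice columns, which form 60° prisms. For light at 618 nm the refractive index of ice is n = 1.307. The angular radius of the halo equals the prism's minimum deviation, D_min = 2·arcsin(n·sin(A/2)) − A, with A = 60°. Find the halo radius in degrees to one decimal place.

21.6°

n·sin(A/2) = 1.307 × sin 30° = 1.307 × 0.5000 = 0.6535.
D_min = 2·arcsin(0.6535) − 60° = 2 × 40.806° − 60° = 21.612°.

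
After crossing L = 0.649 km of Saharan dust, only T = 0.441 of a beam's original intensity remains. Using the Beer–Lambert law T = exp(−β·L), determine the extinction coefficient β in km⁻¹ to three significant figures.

Beer–Lambert: T = exp(−βL) ⇒ β = −ln(T)/L = −ln(0.441)/0.649 = 0.8187/0.649 = 1.261 km⁻¹.

1.26 km⁻¹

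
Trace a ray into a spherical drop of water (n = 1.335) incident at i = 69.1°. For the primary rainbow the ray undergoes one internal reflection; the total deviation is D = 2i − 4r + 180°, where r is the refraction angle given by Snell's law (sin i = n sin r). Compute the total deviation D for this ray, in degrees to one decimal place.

140.6°

sin r = sin 69.1° / 1.335 = 0.9342/1.335 = 0.6998; r = 44.41°.
D = 2·69.1° − 4·44.41° + 180° = 138.20° − 177.64° + 180° = 140.56°.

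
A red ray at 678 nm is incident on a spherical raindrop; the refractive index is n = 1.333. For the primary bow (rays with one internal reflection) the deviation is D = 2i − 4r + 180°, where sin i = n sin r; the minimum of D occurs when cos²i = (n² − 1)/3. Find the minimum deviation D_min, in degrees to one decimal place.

cos²i = (1.77689 − 1)/3 = 0.25896; i = arccos(0.50888) = 59.410°.
sin r = sin 59.410°/1.333 = 0.64579; r = 40.225°.
D_min = 2·59.410° − 4·40.225° + 180° = 137.922°.

137.9°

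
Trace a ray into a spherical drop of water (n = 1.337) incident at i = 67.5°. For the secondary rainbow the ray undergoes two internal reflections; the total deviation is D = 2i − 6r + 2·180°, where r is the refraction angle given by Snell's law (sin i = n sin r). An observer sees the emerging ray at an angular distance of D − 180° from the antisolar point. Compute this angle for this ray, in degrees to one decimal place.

52.7°

sin r = sin 67.5° / 1.337 = 0.9239/1.337 = 0.6910; r = 43.71°.
D = 2·67.5° − 6·43.71° + 2·180° = 135.00° − 262.26° + 360° = 232.74°.
Angle from antisolar point = D − 180° = 52.74°.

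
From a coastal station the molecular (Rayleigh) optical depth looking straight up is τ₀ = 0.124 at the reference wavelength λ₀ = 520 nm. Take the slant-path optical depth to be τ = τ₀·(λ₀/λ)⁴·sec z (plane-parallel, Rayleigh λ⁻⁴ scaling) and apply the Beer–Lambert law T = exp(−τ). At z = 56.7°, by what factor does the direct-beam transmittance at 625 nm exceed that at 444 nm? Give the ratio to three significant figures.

1.37

Airmass: sec 56.7° = 1.8214.
τ(625 nm) = 0.124 × (520/625)⁴ × 1.8214 = 0.124 × 0.4792 × 1.8214 = 0.1082.
τ(444 nm) = 0.124 × (520/444)⁴ × 1.8214 = 0.124 × 1.8814 × 1.8214 = 0.4249.
T(625)/T(444) = exp(τ_B − τ_A) = exp(0.3167) = 1.3726.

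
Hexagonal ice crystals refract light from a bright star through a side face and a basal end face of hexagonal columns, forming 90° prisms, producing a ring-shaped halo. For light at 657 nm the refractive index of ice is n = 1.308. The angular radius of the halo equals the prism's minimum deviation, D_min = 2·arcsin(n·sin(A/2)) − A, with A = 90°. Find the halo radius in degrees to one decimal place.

n·sin(A/2) = 1.308 × sin 45° = 1.308 × 0.7071 = 0.9249.
D_min = 2·arcsin(0.9249) − 90° = 2 × 67.653° − 90° = 45.305°.

45.3°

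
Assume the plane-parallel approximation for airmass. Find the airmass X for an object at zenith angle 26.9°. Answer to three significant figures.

X = sec z = 1/cos 26.9° = 1/0.8918 = 1.1213.

1.12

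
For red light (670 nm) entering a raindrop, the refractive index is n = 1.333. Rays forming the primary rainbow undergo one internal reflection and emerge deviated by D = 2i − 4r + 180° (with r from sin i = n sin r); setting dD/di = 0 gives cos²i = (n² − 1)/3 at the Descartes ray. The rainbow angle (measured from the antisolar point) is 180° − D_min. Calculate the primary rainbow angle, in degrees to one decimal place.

42.1°

cos²i = (1.77689 − 1)/3 = 0.25896; i = arccos(0.50888) = 59.410°.
sin r = sin 59.410°/1.333 = 0.64579; r = 40.225°.
D_min = 2·59.410° − 4·40.225° + 180° = 137.922°.
Rainbow angle = 180° − D_min = 42.078°.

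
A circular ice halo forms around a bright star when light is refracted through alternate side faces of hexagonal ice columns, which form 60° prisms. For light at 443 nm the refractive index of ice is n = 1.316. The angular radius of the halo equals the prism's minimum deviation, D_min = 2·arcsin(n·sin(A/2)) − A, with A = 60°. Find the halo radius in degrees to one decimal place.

22.3°

n·sin(A/2) = 1.316 × sin 30° = 1.316 × 0.5000 = 0.6580.
D_min = 2·arcsin(0.6580) − 60° = 2 × 41.148° − 60° = 22.295°.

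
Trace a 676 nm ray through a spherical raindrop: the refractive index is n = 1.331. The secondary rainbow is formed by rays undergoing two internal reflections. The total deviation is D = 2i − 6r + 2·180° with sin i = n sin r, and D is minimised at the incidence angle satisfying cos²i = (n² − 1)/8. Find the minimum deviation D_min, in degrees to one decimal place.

cos²i = (1.77156 − 1)/8 = 0.09645; i = arccos(0.31056) = 71.907°.
sin r = sin 71.907°/1.331 = 0.71417; r = 45.575°.
D_min = 2·71.907° − 6·45.575° + 360° = 230.365°.

230.4°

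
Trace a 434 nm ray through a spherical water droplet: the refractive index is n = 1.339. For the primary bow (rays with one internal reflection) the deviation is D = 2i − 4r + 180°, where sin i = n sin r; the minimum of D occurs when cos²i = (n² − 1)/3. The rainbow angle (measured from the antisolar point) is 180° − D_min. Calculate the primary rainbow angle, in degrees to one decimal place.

cos²i = (1.79292 − 1)/3 = 0.26431; i = arccos(0.51411) = 59.062°.
sin r = sin 59.062°/1.339 = 0.64057; r = 39.834°.
D_min = 2·59.062° − 4·39.834° + 180° = 138.786°.
Rainbow angle = 180° − D_min = 41.214°.

41.2°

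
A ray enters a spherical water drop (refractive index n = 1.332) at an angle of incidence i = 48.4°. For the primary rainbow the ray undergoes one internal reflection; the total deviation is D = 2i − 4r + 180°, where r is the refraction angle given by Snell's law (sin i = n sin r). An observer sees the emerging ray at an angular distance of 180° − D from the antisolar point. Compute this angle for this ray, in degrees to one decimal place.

39.8°

sin r = sin 48.4° / 1.332 = 0.7478/1.332 = 0.5614; r = 34.15°.
D = 2·48.4° − 4·34.15° + 180° = 96.80° − 136.61° + 180° = 140.19°.
Angle from antisolar point = 180° − D = 39.81°.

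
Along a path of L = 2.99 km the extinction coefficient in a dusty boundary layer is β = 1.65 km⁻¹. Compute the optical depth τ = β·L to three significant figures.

τ = β·L = 1.65 × 2.99 = 4.9335.

4.93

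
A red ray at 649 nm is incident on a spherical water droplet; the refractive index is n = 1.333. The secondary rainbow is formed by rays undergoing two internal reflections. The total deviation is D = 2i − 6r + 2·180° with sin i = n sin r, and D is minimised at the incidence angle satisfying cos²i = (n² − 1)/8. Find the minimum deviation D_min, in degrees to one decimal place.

230.9°

cos²i = (1.77689 − 1)/8 = 0.09711; i = arccos(0.31163) = 71.843°.
sin r = sin 71.843°/1.333 = 0.71283; r = 45.466°.
D_min = 2·71.843° − 6·45.466° + 360° = 230.891°.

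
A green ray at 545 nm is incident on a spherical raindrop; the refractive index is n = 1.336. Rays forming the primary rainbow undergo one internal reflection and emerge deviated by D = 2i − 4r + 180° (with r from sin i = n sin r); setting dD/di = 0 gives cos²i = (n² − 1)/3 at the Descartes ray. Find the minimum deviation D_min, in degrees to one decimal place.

cos²i = (1.78490 − 1)/3 = 0.26163; i = arccos(0.51150) = 59.236°.
sin r = sin 59.236°/1.336 = 0.64318; r = 40.029°.
D_min = 2·59.236° − 4·40.029° + 180° = 138.356°.

138.4°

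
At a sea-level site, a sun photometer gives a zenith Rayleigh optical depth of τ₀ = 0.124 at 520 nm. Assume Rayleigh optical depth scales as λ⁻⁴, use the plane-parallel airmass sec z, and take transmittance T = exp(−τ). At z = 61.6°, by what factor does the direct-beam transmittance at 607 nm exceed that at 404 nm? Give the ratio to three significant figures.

1.78

Airmass: sec 61.6° = 2.1025.
τ(607 nm) = 0.124 × (520/607)⁴ × 2.1025 = 0.124 × 0.5386 × 2.1025 = 0.1404.
τ(404 nm) = 0.124 × (520/404)⁴ × 2.1025 = 0.124 × 2.7447 × 2.1025 = 0.7156.
T(607)/T(404) = exp(τ_B − τ_A) = exp(0.5751) = 1.7774.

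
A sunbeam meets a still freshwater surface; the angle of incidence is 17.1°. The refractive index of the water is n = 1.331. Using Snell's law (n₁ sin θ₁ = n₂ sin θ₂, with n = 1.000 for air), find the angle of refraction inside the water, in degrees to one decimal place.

12.8°

Snell: sin θ_r = sin θ_i / n = sin 17.1° / 1.331 = 0.2940 / 1.331 = 0.2209.
θ_r = arcsin(0.2209) = 12.76°.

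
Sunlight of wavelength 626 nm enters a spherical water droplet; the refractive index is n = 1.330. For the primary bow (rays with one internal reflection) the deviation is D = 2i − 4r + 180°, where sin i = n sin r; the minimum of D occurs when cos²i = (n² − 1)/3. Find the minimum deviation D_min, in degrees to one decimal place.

cos²i = (1.76890 − 1)/3 = 0.25630; i = arccos(0.50626) = 59.585°.
sin r = sin 59.585°/1.330 = 0.64841; r = 40.422°.
D_min = 2·59.585° − 4·40.422° + 180° = 137.484°.

137.5°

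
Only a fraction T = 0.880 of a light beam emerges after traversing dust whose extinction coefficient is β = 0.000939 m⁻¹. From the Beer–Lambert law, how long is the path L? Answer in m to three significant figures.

Beer–Lambert: T = exp(−βL) ⇒ L = −ln(T)/β = −ln(0.880)/0.000939 = 0.1278/0.000939 = 136.1 m.

136 m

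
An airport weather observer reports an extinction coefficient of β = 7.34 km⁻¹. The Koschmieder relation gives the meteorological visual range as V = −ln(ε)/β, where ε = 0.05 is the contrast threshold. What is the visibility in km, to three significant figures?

V = −ln(0.05) / 7.34 = 2.996 / 7.34 = 0.4081 km.

0.408 km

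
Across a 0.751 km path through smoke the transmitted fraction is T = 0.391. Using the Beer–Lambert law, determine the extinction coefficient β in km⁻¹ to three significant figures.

1.25 km⁻¹

Beer–Lambert: T = exp(−βL) ⇒ β = −ln(T)/L = −ln(0.391)/0.751 = 0.9390/0.751 = 1.25 km⁻¹.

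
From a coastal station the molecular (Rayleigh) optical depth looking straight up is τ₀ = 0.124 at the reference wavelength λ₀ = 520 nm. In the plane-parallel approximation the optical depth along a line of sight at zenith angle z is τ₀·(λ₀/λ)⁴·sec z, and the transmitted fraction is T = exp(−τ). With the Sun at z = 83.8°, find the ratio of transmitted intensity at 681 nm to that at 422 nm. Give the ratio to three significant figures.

9.55

Airmass: sec 83.8° = 9.2593.
τ(681 nm) = 0.124 × (520/681)⁴ × 9.2593 = 0.124 × 0.3400 × 9.2593 = 0.3903.
τ(422 nm) = 0.124 × (520/422)⁴ × 9.2593 = 0.124 × 2.3055 × 9.2593 = 2.6471.
T(681)/T(422) = exp(τ_B − τ_A) = exp(2.2567) = 9.5519.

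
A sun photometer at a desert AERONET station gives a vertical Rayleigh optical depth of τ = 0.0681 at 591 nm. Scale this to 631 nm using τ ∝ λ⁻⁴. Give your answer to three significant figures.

τ(631 nm) = τ(591 nm) × (591/631)⁴ = 0.0681 × (0.9366)⁴ = 0.0681 × 0.7695 = 0.0524.

0.0524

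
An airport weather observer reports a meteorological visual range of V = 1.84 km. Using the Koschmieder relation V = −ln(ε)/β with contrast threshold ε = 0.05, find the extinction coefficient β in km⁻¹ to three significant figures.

β = −ln(0.05) / V = 2.996 / 1.84 = 1.6281 km⁻¹.

1.63 km⁻¹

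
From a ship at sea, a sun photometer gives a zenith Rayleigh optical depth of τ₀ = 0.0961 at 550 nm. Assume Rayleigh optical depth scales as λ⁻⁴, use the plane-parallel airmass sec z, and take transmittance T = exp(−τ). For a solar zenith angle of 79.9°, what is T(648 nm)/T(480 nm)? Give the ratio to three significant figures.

Airmass: sec 79.9° = 5.7023.
τ(648 nm) = 0.0961 × (550/648)⁴ × 5.7023 = 0.0961 × 0.5190 × 5.7023 = 0.2844.
τ(480 nm) = 0.0961 × (550/480)⁴ × 5.7023 = 0.0961 × 1.7238 × 5.7023 = 0.9446.
T(648)/T(480) = exp(τ_B − τ_A) = exp(0.6602) = 1.9352.

1.94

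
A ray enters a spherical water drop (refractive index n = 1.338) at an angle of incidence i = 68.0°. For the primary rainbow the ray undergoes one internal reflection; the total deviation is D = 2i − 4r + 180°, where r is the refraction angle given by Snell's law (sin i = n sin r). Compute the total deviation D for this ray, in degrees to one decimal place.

sin r = sin 68.0° / 1.338 = 0.9272/1.338 = 0.6930; r = 43.87°.
D = 2·68.0° − 4·43.87° + 180° = 136.00° − 175.46° + 180° = 140.54°.

140.5°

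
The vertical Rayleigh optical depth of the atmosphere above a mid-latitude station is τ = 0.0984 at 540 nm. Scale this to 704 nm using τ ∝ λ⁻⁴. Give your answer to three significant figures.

τ(704 nm) = τ(540 nm) × (540/704)⁴ = 0.0984 × (0.7670)⁴ = 0.0984 × 0.3462 = 0.0341.

0.0341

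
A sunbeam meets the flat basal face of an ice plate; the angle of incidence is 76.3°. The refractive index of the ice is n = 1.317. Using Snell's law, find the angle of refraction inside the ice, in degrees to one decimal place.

47.5°

Snell: sin θ_r = sin θ_i / n = sin 76.3° / 1.317 = 0.9715 / 1.317 = 0.7377.
θ_r = arcsin(0.7377) = 47.54°.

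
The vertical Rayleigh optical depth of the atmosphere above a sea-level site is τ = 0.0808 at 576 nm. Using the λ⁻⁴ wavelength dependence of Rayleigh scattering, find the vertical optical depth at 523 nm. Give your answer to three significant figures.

0.119

τ(523 nm) = τ(576 nm) × (576/523)⁴ = 0.0808 × (1.1013)⁴ = 0.0808 × 1.4712 = 0.1189.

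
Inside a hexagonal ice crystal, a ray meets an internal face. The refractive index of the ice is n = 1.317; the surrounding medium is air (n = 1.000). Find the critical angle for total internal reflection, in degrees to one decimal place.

49.4°

sin θ_c = n_air / n = 1.000 / 1.317 = 0.7593.
θ_c = arcsin(0.7593) = 49.40°.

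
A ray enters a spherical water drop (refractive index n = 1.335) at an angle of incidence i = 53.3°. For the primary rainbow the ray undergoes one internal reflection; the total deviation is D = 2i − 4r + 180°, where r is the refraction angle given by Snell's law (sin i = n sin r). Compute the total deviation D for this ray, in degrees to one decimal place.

139.0°

sin r = sin 53.3° / 1.335 = 0.8018/1.335 = 0.6006; r = 36.91°.
D = 2·53.3° − 4·36.91° + 180° = 106.60° − 147.65° + 180° = 138.95°.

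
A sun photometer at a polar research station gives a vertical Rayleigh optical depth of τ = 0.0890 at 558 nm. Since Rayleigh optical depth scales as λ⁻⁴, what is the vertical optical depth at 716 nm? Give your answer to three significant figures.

τ(716 nm) = τ(558 nm) × (558/716)⁴ = 0.0890 × (0.7793)⁴ = 0.0890 × 0.3689 = 0.0328.

0.0328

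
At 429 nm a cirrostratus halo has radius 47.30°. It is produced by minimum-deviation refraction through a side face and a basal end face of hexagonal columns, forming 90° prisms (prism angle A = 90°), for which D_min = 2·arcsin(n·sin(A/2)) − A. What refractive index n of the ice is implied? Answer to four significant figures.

1.317

Rearranging: n = sin((D_min + A)/2) / sin(A/2).
(D_min + A)/2 = (47.30° + 90°)/2 = 68.650°.
n = sin 68.650° / sin 45° = 0.9314 / 0.7071 = 1.3172.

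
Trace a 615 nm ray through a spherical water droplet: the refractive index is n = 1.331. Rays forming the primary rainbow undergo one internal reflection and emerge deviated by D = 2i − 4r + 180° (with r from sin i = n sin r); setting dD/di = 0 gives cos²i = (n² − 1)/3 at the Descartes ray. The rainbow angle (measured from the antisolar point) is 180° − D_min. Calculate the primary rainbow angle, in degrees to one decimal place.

42.4°

cos²i = (1.77156 − 1)/3 = 0.25719; i = arccos(0.50714) = 59.527°.
sin r = sin 59.527°/1.331 = 0.64753; r = 40.356°.
D_min = 2·59.527° − 4·40.356° + 180° = 137.630°.
Rainbow angle = 180° − D_min = 42.370°.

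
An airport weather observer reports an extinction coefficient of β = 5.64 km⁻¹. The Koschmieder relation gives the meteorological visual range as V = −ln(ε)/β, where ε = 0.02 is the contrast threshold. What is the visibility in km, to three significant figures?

V = −ln(0.02) / 5.64 = 3.912 / 5.64 = 0.6936 km.

0.694 km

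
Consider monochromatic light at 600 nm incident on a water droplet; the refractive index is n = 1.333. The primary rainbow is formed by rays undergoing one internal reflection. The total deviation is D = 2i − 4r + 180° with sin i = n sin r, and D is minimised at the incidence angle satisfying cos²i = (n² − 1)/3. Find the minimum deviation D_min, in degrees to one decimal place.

cos²i = (1.77689 − 1)/3 = 0.25896; i = arccos(0.50888) = 59.410°.
sin r = sin 59.410°/1.333 = 0.64579; r = 40.225°.
D_min = 2·59.410° − 4·40.225° + 180° = 137.922°.

137.9°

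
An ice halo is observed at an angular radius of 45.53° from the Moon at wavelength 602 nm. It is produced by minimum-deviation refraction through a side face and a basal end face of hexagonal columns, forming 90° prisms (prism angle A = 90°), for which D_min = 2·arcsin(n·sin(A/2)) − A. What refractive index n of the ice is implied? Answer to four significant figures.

Rearranging: n = sin((D_min + A)/2) / sin(A/2).
(D_min + A)/2 = (45.53° + 90°)/2 = 67.765°.
n = sin 67.765° / sin 45° = 0.9256 / 0.7071 = 1.3091.

1.309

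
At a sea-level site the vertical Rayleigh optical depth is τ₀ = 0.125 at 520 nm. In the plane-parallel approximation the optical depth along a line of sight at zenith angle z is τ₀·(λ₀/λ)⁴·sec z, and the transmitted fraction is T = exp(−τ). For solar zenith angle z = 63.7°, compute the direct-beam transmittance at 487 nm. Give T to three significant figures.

0.693

sec 63.7° = 2.2570.
τ = 0.125 × (520/487)⁴ × 2.2570 = 0.125 × 1.2999 × 2.2570 = 0.3667.
T = exp(−0.3667) = 0.6930.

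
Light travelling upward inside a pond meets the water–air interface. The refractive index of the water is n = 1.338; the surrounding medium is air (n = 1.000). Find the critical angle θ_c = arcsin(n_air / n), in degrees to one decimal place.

48.4°

sin θ_c = n_air / n = 1.000 / 1.338 = 0.7474.
θ_c = arcsin(0.7474) = 48.36°.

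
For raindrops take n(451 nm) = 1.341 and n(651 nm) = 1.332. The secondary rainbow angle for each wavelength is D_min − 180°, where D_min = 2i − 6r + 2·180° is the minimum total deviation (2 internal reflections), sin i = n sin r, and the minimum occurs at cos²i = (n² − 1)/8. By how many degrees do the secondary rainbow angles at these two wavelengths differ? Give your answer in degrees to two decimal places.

At 451 nm (n = 1.341): cos²i = 0.09979 → i = 71.586°, r = 45.034°, D_min = 232.966°, rainbow angle = 52.966°.
At 651 nm (n = 1.332): cos²i = 0.09678 → i = 71.875°, r = 45.520°, D_min = 230.628°, rainbow angle = 50.628°.
Angular width = |52.966° − 50.628°| = 2.337°.

2.34°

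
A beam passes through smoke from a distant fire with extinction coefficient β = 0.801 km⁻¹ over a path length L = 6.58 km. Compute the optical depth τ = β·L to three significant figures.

τ = β·L = 0.801 × 6.58 = 5.2706.

5.27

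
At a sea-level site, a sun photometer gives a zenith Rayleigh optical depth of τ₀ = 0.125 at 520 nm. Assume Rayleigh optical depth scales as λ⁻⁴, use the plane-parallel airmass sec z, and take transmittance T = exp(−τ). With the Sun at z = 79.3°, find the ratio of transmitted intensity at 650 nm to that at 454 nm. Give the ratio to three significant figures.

2.42

Airmass: sec 79.3° = 5.3860.
τ(650 nm) = 0.125 × (520/650)⁴ × 5.3860 = 0.125 × 0.4096 × 5.3860 = 0.2758.
τ(454 nm) = 0.125 × (520/454)⁴ × 5.3860 = 0.125 × 1.7210 × 5.3860 = 1.1587.
T(650)/T(454) = exp(τ_B − τ_A) = exp(0.8829) = 2.4180.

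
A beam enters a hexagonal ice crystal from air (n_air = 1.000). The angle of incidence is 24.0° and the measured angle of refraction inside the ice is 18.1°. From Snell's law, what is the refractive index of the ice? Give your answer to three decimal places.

n = sin θ_i / sin θ_r = sin 24.0° / sin 18.1° = 0.4067 / 0.3107 = 1.3092.

1.309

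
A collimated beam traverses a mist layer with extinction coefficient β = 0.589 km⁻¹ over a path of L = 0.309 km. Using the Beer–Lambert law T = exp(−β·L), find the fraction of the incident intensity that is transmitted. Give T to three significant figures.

0.834

τ = β·L = 0.589 × 0.309 = 0.1820.
T = exp(−0.1820) = 0.8336.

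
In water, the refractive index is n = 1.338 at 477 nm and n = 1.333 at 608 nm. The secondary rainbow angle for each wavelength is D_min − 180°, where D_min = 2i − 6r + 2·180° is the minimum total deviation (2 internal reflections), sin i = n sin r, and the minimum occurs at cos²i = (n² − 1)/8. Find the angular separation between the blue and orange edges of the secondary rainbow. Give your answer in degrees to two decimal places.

At 477 nm (n = 1.338): cos²i = 0.09878 → i = 71.682°, r = 45.195°, D_min = 232.193°, rainbow angle = 52.193°.
At 608 nm (n = 1.333): cos²i = 0.09711 → i = 71.843°, r = 45.466°, D_min = 230.891°, rainbow angle = 50.891°.
Angular width = |52.193° − 50.891°| = 1.302°.

1.30°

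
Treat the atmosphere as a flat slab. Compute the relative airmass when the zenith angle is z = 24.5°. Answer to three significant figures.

1.10

X = sec z = 1/cos 24.5° = 1/0.9100 = 1.0989.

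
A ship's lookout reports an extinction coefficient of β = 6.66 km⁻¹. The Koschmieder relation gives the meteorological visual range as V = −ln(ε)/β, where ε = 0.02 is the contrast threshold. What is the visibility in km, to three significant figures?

0.587 km

V = −ln(0.02) / 6.66 = 3.912 / 6.66 = 0.5874 km.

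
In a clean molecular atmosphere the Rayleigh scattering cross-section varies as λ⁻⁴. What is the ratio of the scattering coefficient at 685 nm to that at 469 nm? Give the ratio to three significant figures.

Rayleigh scattering ∝ λ⁻⁴, so the ratio of coefficients is the inverse fourth power of the wavelength ratio.
σ(685)/σ(469) = (469/685)⁴ = (0.6847)⁴ = 0.2198.

0.220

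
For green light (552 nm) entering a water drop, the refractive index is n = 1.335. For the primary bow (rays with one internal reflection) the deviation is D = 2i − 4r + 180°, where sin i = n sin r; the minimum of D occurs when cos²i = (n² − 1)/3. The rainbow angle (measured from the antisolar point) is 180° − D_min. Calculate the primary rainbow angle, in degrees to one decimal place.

cos²i = (1.78222 − 1)/3 = 0.26074; i = arccos(0.51063) = 59.294°.
sin r = sin 59.294°/1.335 = 0.64405; r = 40.094°.
D_min = 2·59.294° − 4·40.094° + 180° = 138.212°.
Rainbow angle = 180° − D_min = 41.788°.

41.8°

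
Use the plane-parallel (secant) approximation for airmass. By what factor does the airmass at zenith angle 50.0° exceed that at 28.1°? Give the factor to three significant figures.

X(50.0°)/X(28.1°) = sec 50.0° / sec 28.1° = cos 28.1° / cos 50.0° = 0.8821/0.6428 = 1.3723.

1.37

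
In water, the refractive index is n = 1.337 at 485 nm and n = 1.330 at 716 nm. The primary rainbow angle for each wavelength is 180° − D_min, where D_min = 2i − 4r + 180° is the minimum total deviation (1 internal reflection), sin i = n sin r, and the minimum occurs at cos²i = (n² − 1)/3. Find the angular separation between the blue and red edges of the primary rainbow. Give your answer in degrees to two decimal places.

1.02°

At 485 nm (n = 1.337): cos²i = 0.26252 → i = 59.178°, r = 39.964°, D_min = 138.500°, rainbow angle = 41.500°.
At 716 nm (n = 1.330): cos²i = 0.25630 → i = 59.585°, r = 40.422°, D_min = 137.484°, rainbow angle = 42.516°.
Angular width = |41.500° − 42.516°| = 1.016°.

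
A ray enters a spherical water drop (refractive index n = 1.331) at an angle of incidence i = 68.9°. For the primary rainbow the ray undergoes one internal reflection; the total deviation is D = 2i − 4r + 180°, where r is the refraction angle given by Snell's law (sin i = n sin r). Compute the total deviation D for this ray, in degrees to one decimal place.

139.8°

sin r = sin 68.9° / 1.331 = 0.9330/1.331 = 0.7009; r = 44.50°.
D = 2·68.9° − 4·44.50° + 180° = 137.80° − 178.01° + 180° = 139.79°.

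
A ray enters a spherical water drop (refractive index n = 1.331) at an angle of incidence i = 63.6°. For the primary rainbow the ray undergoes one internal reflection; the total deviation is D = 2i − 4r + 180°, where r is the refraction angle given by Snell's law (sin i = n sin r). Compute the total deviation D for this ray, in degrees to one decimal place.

sin r = sin 63.6° / 1.331 = 0.8957/1.331 = 0.6730; r = 42.30°.
D = 2·63.6° − 4·42.30° + 180° = 127.20° − 169.18° + 180° = 138.02°.

138.0°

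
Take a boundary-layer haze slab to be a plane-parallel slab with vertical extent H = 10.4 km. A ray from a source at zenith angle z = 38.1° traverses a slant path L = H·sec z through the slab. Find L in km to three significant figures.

13.2 km

sec z = 1/cos 38.1° = 1.2708.
L = 10.4 × 1.2708 = 13.216 km.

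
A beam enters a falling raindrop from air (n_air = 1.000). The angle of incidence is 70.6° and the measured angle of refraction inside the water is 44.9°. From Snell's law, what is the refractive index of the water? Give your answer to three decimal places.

n = sin θ_i / sin θ_r = sin 70.6° / sin 44.9° = 0.9432 / 0.7059 = 1.3363.

1.336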